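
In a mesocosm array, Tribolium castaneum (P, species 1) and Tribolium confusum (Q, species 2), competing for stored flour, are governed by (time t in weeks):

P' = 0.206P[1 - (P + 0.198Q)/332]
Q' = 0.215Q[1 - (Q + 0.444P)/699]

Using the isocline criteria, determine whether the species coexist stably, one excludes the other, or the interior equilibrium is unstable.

stable coexistence

Compare the nullcline intercepts: K1/α12 = 332/0.198 = 1680 > K2 = 699; K2/α21 = 699/0.444 = 1570 > K1 = 332.
Since both inequalities hold, each species can invade when rare, so the interior equilibrium is stable.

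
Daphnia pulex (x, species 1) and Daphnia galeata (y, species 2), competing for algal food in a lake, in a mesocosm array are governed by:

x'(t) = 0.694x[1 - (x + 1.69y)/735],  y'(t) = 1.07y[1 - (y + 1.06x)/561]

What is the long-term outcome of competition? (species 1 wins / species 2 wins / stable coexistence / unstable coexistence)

Compare the nullcline intercepts: K1/α12 = 735/1.69 = 435 < K2 = 561; K2/α21 = 561/1.06 = 529 < K1 = 735.
Since both are reversed, neither can invade when rare; the interior point is a saddle.

unstable coexistence (outcome depends on initial conditions)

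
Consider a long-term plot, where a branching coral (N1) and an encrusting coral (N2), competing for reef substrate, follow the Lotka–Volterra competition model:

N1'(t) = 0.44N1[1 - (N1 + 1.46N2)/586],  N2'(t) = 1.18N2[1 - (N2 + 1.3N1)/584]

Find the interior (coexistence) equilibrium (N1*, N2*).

Setting both brackets to zero gives the nullclines N1 + 1.46N2 = 586 and 1.3N1 + N2 = 584.
Substituting N2 = 584 - 1.3N1 into the first: N1(1 - 1.46·1.3) = 586 - 1.46·584.
So N1* = -267/-0.898 = 297, and then N2* = 584 - 1.3·297 = 198.

N1* ≈ 297, N2* ≈ 198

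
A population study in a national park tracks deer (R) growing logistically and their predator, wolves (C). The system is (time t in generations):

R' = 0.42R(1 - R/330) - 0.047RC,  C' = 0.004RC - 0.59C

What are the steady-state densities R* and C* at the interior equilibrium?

R* ≈ 148, C* ≈ 4.94

From dC/dt = 0 with C > 0: 0.004R* = 0.59, so R* = 148.
Substitute into dR/dt = 0: 0.42(1 - 148/330) = 0.047C*.
The bracket is 0.553, giving C* = 0.232/0.047 = 4.94.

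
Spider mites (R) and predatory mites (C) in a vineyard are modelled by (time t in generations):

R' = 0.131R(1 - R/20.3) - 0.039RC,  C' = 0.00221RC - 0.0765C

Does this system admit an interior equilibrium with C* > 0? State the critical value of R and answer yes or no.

The predator equation gives dC/dt > 0 only when R > 0.0765/0.00221 = 34.6.
Without the predator, R → K = 20.3. Since 20.3 < 34.6, the predator cannot invade.

Threshold R = 34.6; K < 34.6, so no, the predator goes extinct.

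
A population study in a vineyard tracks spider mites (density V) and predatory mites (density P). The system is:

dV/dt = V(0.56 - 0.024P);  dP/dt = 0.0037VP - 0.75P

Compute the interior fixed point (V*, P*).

Set dP/dt = 0 with P > 0: 0.0037V - 0.75 = 0, so V* = 0.75/0.0037 = 203.
Set dV/dt = 0 with V > 0: 0.56 - 0.024P = 0, so P* = 0.56/0.024 = 23.3.

V* ≈ 203, P* ≈ 23.3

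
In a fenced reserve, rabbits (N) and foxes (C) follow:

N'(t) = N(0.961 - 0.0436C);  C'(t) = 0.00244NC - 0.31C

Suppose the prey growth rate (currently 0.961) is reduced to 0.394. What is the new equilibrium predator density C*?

At the interior fixed point, setting dN/dt = 0 with N > 0 fixes C* = (prey growth rate)/(NC coefficient) — independent of the other coefficients.
With the change, C* = 0.394/0.0436 = 9.04; it falls from 22.

C* ≈ 9.04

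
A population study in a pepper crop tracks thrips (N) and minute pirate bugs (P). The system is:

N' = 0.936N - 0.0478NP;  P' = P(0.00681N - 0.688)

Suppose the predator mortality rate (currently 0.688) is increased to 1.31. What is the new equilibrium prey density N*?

At the interior fixed point, setting dP/dt = 0 with P > 0 fixes N* = (predator death rate)/(NP coefficient) — independent of the other coefficients.
With the change, N* = 1.31/0.00681 = 192; it rises from 101.

N* ≈ 192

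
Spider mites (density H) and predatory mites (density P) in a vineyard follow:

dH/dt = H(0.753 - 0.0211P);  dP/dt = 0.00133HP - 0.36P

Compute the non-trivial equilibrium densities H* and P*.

Set dP/dt = 0 with P > 0: 0.00133H - 0.36 = 0, so H* = 0.36/0.00133 = 271.
Set dH/dt = 0 with H > 0: 0.753 - 0.0211P = 0, so P* = 0.753/0.0211 = 35.7.

H* ≈ 271, P* ≈ 35.7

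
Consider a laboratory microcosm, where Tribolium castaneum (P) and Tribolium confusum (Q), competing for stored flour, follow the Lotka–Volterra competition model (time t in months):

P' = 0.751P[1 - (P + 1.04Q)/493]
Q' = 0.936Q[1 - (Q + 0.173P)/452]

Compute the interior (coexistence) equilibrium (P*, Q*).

Setting both brackets to zero gives the nullclines P + 1.04Q = 493 and 0.173P + Q = 452.
Substituting Q = 452 - 0.173P into the first: P(1 - 1.04·0.173) = 493 - 1.04·452.
So P* = 22.9/0.82 = 27.9, and then Q* = 452 - 0.173·27.9 = 447.

P* ≈ 27.9, Q* ≈ 447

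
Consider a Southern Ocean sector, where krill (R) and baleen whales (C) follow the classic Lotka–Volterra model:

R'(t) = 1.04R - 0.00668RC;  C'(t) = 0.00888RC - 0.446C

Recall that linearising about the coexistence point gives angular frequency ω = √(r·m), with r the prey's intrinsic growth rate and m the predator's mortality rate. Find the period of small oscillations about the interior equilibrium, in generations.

Here r = 1.04 and m = 0.446, so r·m = 0.464.
ω = √0.464 = 0.681 per generation, hence T = 2π/ω ≈ 9.23 generations.

T ≈ 9.23 generations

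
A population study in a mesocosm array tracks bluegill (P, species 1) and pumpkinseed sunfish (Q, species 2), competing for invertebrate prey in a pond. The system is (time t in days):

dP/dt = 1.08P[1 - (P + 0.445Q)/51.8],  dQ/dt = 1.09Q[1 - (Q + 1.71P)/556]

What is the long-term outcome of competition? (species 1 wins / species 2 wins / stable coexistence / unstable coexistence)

Compare the nullcline intercepts: K1/α12 = 51.8/0.445 = 116 < K2 = 556; K2/α21 = 556/1.71 = 325 > K1 = 51.8.
Since the inequalities point opposite ways, species 2 can invade but species 1 cannot.

species 2 excludes species 1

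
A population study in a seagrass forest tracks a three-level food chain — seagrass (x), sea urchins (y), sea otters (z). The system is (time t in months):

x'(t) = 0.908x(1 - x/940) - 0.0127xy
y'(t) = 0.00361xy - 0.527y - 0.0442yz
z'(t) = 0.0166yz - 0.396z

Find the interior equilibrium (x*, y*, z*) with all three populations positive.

x* ≈ 626, y* ≈ 23.9, z* ≈ 39.2

From dz/dt = 0: 0.0166y* = 0.396, so y* = 23.9.
From dx/dt = 0: 0.908(1 - x*/940) = 0.0127·23.9, giving x* = 940·(1 - 0.334) = 626.
From dy/dt = 0: 0.00361·626 - 0.527 = 0.0442z*, so z* = 1.73/0.0442 = 39.2.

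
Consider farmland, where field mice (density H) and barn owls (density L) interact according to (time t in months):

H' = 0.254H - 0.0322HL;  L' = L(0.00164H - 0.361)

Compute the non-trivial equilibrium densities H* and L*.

Set dL/dt = 0 with L > 0: 0.00164H - 0.361 = 0, so H* = 0.361/0.00164 = 220.
Set dH/dt = 0 with H > 0: 0.254 - 0.0322L = 0, so L* = 0.254/0.0322 = 7.89.

H* ≈ 220, L* ≈ 7.89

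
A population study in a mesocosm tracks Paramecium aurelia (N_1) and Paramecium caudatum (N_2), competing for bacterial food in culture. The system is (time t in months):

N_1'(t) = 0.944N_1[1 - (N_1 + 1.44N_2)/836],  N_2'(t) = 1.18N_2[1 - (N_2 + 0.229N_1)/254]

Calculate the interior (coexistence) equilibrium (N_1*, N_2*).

Setting both brackets to zero gives the nullclines N_1 + 1.44N_2 = 836 and 0.229N_1 + N_2 = 254.
Substituting N_2 = 254 - 0.229N_1 into the first: N_1(1 - 1.44·0.229) = 836 - 1.44·254.
So N_1* = 470/0.67 = 702, and then N_2* = 254 - 0.229·702 = 93.3.

N_1* ≈ 702, N_2* ≈ 93.3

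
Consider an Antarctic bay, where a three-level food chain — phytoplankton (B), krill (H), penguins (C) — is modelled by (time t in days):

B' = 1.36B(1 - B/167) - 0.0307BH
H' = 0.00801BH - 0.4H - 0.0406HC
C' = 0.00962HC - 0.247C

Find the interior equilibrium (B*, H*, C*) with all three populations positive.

B* ≈ 70.2, H* ≈ 25.7, C* ≈ 4

From dC/dt = 0: 0.00962H* = 0.247, so H* = 25.7.
From dB/dt = 0: 1.36(1 - B*/167) = 0.0307·25.7, giving B* = 167·(1 - 0.58) = 70.2.
From dH/dt = 0: 0.00801·70.2 - 0.4 = 0.0406C*, so C* = 0.162/0.0406 = 4.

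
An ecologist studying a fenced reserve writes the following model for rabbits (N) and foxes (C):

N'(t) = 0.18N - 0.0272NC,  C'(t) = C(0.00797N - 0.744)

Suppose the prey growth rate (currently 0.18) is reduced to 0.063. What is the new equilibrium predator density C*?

C* ≈ 2.32

At the interior fixed point, setting dN/dt = 0 with N > 0 fixes C* = (prey growth rate)/(NC coefficient) — independent of the other coefficients.
With the change, C* = 0.063/0.0272 = 2.32; it falls from 6.62.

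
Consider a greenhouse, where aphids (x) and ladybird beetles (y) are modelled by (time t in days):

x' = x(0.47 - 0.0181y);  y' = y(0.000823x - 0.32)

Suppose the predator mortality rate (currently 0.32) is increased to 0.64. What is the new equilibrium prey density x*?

At the interior fixed point, setting dy/dt = 0 with y > 0 fixes x* = (predator death rate)/(xy coefficient) — independent of the other coefficients.
With the change, x* = 0.64/0.000823 = 778; it rises from 389.

x* ≈ 778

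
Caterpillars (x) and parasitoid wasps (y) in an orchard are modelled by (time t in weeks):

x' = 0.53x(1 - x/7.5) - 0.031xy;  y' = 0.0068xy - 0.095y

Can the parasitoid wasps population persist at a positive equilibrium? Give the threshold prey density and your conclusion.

The predator equation gives dy/dt > 0 only when x > 0.095/0.0068 = 14.
Without the predator, x → K = 7.5. Since 7.5 < 14, the predator cannot invade.

Threshold x = 14; K < 14, so no, the predator goes extinct.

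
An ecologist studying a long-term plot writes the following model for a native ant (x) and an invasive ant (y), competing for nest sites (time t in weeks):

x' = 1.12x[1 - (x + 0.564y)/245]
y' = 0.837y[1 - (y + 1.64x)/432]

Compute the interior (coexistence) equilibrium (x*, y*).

x* ≈ 18, y* ≈ 402

Setting both brackets to zero gives the nullclines x + 0.564y = 245 and 1.64x + y = 432.
Substituting y = 432 - 1.64x into the first: x(1 - 0.564·1.64) = 245 - 0.564·432.
So x* = 1.35/0.075 = 18, and then y* = 432 - 1.64·18 = 402.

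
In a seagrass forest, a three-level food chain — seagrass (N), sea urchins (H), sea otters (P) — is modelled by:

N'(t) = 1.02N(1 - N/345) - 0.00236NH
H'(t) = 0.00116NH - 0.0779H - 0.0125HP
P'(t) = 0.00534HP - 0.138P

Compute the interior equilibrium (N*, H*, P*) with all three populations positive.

N* ≈ 324, H* ≈ 25.8, P* ≈ 23.9

From dP/dt = 0: 0.00534H* = 0.138, so H* = 25.8.
From dN/dt = 0: 1.02(1 - N*/345) = 0.00236·25.8, giving N* = 345·(1 - 0.0598) = 324.
From dH/dt = 0: 0.00116·324 - 0.0779 = 0.0125P*, so P* = 0.298/0.0125 = 23.9.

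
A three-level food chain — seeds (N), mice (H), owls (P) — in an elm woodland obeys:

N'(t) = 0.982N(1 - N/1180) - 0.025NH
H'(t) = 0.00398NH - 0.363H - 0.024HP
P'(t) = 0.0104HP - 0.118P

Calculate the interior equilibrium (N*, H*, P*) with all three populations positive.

N* ≈ 839, H* ≈ 11.3, P* ≈ 124

From dP/dt = 0: 0.0104H* = 0.118, so H* = 11.3.
From dN/dt = 0: 0.982(1 - N*/1180) = 0.025·11.3, giving N* = 1180·(1 - 0.289) = 839.
From dH/dt = 0: 0.00398·839 - 0.363 = 0.024P*, so P* = 2.98/0.024 = 124.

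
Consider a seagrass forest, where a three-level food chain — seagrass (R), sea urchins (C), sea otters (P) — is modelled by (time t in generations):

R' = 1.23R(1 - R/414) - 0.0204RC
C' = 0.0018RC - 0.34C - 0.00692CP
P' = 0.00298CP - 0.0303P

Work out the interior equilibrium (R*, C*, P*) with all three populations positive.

From dP/dt = 0: 0.00298C* = 0.0303, so C* = 10.2.
From dR/dt = 0: 1.23(1 - R*/414) = 0.0204·10.2, giving R* = 414·(1 - 0.169) = 344.
From dC/dt = 0: 0.0018·344 - 0.34 = 0.00692P*, so P* = 0.28/0.00692 = 40.4.

R* ≈ 344, C* ≈ 10.2, P* ≈ 40.4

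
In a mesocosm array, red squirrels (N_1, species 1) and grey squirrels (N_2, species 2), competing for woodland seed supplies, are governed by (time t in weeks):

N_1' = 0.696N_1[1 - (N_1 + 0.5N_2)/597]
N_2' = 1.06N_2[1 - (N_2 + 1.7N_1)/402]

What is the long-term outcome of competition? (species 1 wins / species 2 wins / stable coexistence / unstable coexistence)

Compare the nullcline intercepts: K1/α12 = 597/0.5 = 1190 > K2 = 402; K2/α21 = 402/1.7 = 236 < K1 = 597.
Since the inequalities point opposite ways, species 1 can invade but species 2 cannot.

species 1 excludes species 2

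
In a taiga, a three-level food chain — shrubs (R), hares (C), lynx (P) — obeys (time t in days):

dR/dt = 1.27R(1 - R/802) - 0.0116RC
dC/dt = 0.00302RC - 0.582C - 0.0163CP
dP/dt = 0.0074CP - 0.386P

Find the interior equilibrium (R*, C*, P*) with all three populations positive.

R* ≈ 420, C* ≈ 52.2, P* ≈ 42.1

From dP/dt = 0: 0.0074C* = 0.386, so C* = 52.2.
From dR/dt = 0: 1.27(1 - R*/802) = 0.0116·52.2, giving R* = 802·(1 - 0.476) = 420.
From dC/dt = 0: 0.00302·420 - 0.582 = 0.0163P*, so P* = 0.686/0.0163 = 42.1.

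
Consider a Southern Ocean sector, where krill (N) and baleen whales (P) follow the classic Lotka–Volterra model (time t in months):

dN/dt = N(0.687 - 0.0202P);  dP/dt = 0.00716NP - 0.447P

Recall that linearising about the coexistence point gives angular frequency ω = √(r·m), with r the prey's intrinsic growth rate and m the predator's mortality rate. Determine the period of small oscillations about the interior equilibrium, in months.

T ≈ 11.3 months

Here r = 0.687 and m = 0.447, so r·m = 0.307.
ω = √0.307 = 0.554 per month, hence T = 2π/ω ≈ 11.3 months.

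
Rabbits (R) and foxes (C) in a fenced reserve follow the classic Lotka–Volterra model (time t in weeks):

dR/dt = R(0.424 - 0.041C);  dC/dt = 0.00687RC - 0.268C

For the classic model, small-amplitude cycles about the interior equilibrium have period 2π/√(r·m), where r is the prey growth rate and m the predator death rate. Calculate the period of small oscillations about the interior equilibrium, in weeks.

T ≈ 18.6 weeks

Here r = 0.424 and m = 0.268, so r·m = 0.114.
ω = √0.114 = 0.337 per week, hence T = 2π/ω ≈ 18.6 weeks.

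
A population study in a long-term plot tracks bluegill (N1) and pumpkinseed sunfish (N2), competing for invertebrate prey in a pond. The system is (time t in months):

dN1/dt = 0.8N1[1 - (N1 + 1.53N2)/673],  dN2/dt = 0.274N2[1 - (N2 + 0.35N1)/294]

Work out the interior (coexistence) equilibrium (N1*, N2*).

N1* ≈ 480, N2* ≈ 126

Setting both brackets to zero gives the nullclines N1 + 1.53N2 = 673 and 0.35N1 + N2 = 294.
Substituting N2 = 294 - 0.35N1 into the first: N1(1 - 1.53·0.35) = 673 - 1.53·294.
So N1* = 223/0.465 = 480, and then N2* = 294 - 0.35·480 = 126.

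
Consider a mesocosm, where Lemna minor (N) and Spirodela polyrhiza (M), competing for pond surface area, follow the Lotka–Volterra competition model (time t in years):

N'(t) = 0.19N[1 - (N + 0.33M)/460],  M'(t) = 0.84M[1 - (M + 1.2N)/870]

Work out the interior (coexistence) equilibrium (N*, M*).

N* ≈ 286, M* ≈ 526

Setting both brackets to zero gives the nullclines N + 0.33M = 460 and 1.2N + M = 870.
Substituting M = 870 - 1.2N into the first: N(1 - 0.33·1.2) = 460 - 0.33·870.
So N* = 173/0.604 = 286, and then M* = 870 - 1.2·286 = 526.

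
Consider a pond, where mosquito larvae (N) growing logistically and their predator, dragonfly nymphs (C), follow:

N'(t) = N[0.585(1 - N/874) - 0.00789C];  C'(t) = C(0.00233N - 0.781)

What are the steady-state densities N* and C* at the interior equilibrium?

N* ≈ 335, C* ≈ 45.7

From dC/dt = 0 with C > 0: 0.00233N* = 0.781, so N* = 335.
Substitute into dN/dt = 0: 0.585(1 - 335/874) = 0.00789C*.
The bracket is 0.616, giving C* = 0.361/0.00789 = 45.7.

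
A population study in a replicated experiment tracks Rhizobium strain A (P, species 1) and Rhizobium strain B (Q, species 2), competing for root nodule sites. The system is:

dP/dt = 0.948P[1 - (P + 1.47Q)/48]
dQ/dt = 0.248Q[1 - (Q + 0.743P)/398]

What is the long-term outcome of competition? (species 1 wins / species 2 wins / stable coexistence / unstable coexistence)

Compare the nullcline intercepts: K1/α12 = 48/1.47 = 32.7 < K2 = 398; K2/α21 = 398/0.743 = 536 > K1 = 48.
Since the inequalities point opposite ways, species 2 can invade but species 1 cannot.

species 2 excludes species 1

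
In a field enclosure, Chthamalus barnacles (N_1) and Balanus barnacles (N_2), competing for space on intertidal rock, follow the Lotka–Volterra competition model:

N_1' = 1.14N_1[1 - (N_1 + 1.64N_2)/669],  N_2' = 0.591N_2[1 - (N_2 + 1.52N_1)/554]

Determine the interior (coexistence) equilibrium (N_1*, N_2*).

N_1* ≈ 160, N_2* ≈ 310

Setting both brackets to zero gives the nullclines N_1 + 1.64N_2 = 669 and 1.52N_1 + N_2 = 554.
Substituting N_2 = 554 - 1.52N_1 into the first: N_1(1 - 1.64·1.52) = 669 - 1.64·554.
So N_1* = -240/-1.49 = 160, and then N_2* = 554 - 1.52·160 = 310.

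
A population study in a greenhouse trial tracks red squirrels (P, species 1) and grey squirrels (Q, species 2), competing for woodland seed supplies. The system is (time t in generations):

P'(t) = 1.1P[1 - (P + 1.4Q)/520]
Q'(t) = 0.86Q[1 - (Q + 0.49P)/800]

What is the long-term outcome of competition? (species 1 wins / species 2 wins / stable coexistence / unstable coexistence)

Compare the nullcline intercepts: K1/α12 = 520/1.4 = 371 < K2 = 800; K2/α21 = 800/0.49 = 1630 > K1 = 520.
Since the inequalities point opposite ways, species 2 can invade but species 1 cannot.

species 2 excludes species 1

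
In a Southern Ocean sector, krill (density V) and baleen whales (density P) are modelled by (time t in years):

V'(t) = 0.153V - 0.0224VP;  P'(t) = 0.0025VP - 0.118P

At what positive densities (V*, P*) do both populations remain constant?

Set dP/dt = 0 with P > 0: 0.0025V - 0.118 = 0, so V* = 0.118/0.0025 = 47.2.
Set dV/dt = 0 with V > 0: 0.153 - 0.0224P = 0, so P* = 0.153/0.0224 = 6.83.

V* ≈ 47.2, P* ≈ 6.83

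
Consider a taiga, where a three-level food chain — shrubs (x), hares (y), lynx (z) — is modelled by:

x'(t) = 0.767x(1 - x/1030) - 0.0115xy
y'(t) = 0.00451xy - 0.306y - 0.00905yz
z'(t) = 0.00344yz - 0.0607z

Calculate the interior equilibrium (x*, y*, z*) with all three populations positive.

From dz/dt = 0: 0.00344y* = 0.0607, so y* = 17.6.
From dx/dt = 0: 0.767(1 - x*/1030) = 0.0115·17.6, giving x* = 1030·(1 - 0.265) = 757.
From dy/dt = 0: 0.00451·757 - 0.306 = 0.00905z*, so z* = 3.11/0.00905 = 344.

x* ≈ 757, y* ≈ 17.6, z* ≈ 344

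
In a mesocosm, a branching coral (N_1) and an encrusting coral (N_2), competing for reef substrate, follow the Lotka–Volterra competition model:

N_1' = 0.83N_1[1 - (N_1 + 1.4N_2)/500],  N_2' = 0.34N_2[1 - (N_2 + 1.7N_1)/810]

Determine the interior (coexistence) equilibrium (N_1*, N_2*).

N_1* ≈ 459, N_2* ≈ 29

Setting both brackets to zero gives the nullclines N_1 + 1.4N_2 = 500 and 1.7N_1 + N_2 = 810.
Substituting N_2 = 810 - 1.7N_1 into the first: N_1(1 - 1.4·1.7) = 500 - 1.4·810.
So N_1* = -634/-1.38 = 459, and then N_2* = 810 - 1.7·459 = 29.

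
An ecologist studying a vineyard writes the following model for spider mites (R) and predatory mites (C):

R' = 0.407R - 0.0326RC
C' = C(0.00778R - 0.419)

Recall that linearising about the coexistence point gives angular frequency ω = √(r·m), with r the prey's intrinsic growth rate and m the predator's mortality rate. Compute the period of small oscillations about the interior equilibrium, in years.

Here r = 0.407 and m = 0.419, so r·m = 0.171.
ω = √0.171 = 0.413 per year, hence T = 2π/ω ≈ 15.2 years.

T ≈ 15.2 years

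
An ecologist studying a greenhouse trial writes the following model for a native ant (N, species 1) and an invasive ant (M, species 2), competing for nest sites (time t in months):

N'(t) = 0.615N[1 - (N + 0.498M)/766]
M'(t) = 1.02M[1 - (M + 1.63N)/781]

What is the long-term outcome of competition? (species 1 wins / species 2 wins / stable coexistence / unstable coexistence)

species 1 excludes species 2

Compare the nullcline intercepts: K1/α12 = 766/0.498 = 1540 > K2 = 781; K2/α21 = 781/1.63 = 479 < K1 = 766.
Since the inequalities point opposite ways, species 1 can invade but species 2 cannot.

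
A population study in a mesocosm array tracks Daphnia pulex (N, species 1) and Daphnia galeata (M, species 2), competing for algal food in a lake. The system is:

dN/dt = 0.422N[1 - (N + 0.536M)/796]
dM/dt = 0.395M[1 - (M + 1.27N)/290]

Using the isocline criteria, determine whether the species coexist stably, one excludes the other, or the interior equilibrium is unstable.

species 1 excludes species 2

Compare the nullcline intercepts: K1/α12 = 796/0.536 = 1490 > K2 = 290; K2/α21 = 290/1.27 = 228 < K1 = 796.
Since the inequalities point opposite ways, species 1 can invade but species 2 cannot.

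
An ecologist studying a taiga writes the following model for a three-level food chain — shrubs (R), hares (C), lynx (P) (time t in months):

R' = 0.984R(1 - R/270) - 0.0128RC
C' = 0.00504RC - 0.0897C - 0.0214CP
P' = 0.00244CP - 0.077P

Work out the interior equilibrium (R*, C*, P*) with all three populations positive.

R* ≈ 159, C* ≈ 31.6, P* ≈ 33.3

From dP/dt = 0: 0.00244C* = 0.077, so C* = 31.6.
From dR/dt = 0: 0.984(1 - R*/270) = 0.0128·31.6, giving R* = 270·(1 - 0.411) = 159.
From dC/dt = 0: 0.00504·159 - 0.0897 = 0.0214P*, so P* = 0.712/0.0214 = 33.3.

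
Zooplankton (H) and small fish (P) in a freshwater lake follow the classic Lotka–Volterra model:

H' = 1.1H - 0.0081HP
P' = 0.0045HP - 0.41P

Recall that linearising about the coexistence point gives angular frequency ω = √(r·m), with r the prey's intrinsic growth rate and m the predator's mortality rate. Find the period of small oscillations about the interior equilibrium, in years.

T ≈ 9.36 years

Here r = 1.1 and m = 0.41, so r·m = 0.451.
ω = √0.451 = 0.672 per year, hence T = 2π/ω ≈ 9.36 years.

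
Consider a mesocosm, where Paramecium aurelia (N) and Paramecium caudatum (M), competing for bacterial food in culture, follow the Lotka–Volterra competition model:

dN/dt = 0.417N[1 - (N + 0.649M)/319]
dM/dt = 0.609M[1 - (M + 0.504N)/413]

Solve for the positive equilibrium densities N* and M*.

Setting both brackets to zero gives the nullclines N + 0.649M = 319 and 0.504N + M = 413.
Substituting M = 413 - 0.504N into the first: N(1 - 0.649·0.504) = 319 - 0.649·413.
So N* = 51/0.673 = 75.7, and then M* = 413 - 0.504·75.7 = 375.

N* ≈ 75.7, M* ≈ 375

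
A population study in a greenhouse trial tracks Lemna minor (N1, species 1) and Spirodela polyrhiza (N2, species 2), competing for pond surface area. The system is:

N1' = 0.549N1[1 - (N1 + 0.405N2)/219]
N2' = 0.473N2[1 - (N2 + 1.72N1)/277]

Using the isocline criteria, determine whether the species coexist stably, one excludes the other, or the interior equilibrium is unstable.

Compare the nullcline intercepts: K1/α12 = 219/0.405 = 541 > K2 = 277; K2/α21 = 277/1.72 = 161 < K1 = 219.
Since the inequalities point opposite ways, species 1 can invade but species 2 cannot.

species 1 excludes species 2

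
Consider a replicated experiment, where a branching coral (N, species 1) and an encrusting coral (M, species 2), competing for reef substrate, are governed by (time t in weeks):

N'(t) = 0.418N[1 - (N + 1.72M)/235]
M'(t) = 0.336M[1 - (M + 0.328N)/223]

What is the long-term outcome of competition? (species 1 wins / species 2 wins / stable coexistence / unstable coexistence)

Compare the nullcline intercepts: K1/α12 = 235/1.72 = 137 < K2 = 223; K2/α21 = 223/0.328 = 680 > K1 = 235.
Since the inequalities point opposite ways, species 2 can invade but species 1 cannot.

species 2 excludes species 1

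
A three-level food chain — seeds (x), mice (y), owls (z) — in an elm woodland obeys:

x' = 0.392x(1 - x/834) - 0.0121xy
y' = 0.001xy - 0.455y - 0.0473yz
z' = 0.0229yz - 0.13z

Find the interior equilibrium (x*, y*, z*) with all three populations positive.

From dz/dt = 0: 0.0229y* = 0.13, so y* = 5.68.
From dx/dt = 0: 0.392(1 - x*/834) = 0.0121·5.68, giving x* = 834·(1 - 0.175) = 688.
From dy/dt = 0: 0.001·688 - 0.455 = 0.0473z*, so z* = 0.233/0.0473 = 4.92.

x* ≈ 688, y* ≈ 5.68, z* ≈ 4.92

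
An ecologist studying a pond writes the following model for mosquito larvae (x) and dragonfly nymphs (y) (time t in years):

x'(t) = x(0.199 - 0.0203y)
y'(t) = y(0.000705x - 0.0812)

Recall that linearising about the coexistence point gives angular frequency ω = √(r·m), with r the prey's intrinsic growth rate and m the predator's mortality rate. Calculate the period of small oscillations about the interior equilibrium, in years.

Here r = 0.199 and m = 0.0812, so r·m = 0.0162.
ω = √0.0162 = 0.127 per year, hence T = 2π/ω ≈ 49.4 years.

T ≈ 49.4 years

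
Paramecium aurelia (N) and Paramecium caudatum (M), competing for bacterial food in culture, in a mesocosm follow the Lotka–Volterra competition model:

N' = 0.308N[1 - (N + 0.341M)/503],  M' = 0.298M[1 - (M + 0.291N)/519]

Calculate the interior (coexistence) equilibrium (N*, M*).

N* ≈ 362, M* ≈ 414

Setting both brackets to zero gives the nullclines N + 0.341M = 503 and 0.291N + M = 519.
Substituting M = 519 - 0.291N into the first: N(1 - 0.341·0.291) = 503 - 0.341·519.
So N* = 326/0.901 = 362, and then M* = 519 - 0.291·362 = 414.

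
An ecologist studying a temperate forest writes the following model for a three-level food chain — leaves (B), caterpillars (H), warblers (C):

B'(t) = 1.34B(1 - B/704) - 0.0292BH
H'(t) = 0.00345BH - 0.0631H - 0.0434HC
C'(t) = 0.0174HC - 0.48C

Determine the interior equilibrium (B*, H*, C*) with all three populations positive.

B* ≈ 281, H* ≈ 27.6, C* ≈ 20.9

From dC/dt = 0: 0.0174H* = 0.48, so H* = 27.6.
From dB/dt = 0: 1.34(1 - B*/704) = 0.0292·27.6, giving B* = 704·(1 - 0.601) = 281.
From dH/dt = 0: 0.00345·281 - 0.0631 = 0.0434C*, so C* = 0.906/0.0434 = 20.9.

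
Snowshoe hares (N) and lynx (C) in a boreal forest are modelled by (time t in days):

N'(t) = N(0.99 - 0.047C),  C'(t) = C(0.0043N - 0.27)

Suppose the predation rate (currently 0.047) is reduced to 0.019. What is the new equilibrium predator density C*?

C* ≈ 52.1

At the interior fixed point, setting dN/dt = 0 with N > 0 fixes C* = (prey growth rate)/(NC coefficient) — independent of the other coefficients.
With the change, C* = 0.99/0.019 = 52.1; it rises from 21.1.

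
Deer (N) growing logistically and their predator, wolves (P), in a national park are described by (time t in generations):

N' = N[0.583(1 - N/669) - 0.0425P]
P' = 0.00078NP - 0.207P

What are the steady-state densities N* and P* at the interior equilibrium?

From dP/dt = 0 with P > 0: 0.00078N* = 0.207, so N* = 265.
Substitute into dN/dt = 0: 0.583(1 - 265/669) = 0.0425P*.
The bracket is 0.603, giving P* = 0.352/0.0425 = 8.28.

N* ≈ 265, P* ≈ 8.28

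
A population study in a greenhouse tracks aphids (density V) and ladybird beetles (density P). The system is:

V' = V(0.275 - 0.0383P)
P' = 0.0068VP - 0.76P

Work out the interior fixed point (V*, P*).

Set dP/dt = 0 with P > 0: 0.0068V - 0.76 = 0, so V* = 0.76/0.0068 = 112.
Set dV/dt = 0 with V > 0: 0.275 - 0.0383P = 0, so P* = 0.275/0.0383 = 7.18.

V* ≈ 112, P* ≈ 7.18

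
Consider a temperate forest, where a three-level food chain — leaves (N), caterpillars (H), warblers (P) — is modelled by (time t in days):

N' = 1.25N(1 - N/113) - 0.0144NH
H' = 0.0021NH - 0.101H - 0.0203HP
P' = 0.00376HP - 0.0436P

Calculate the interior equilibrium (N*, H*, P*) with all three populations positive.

From dP/dt = 0: 0.00376H* = 0.0436, so H* = 11.6.
From dN/dt = 0: 1.25(1 - N*/113) = 0.0144·11.6, giving N* = 113·(1 - 0.134) = 97.9.
From dH/dt = 0: 0.0021·97.9 - 0.101 = 0.0203P*, so P* = 0.105/0.0203 = 5.15.

N* ≈ 97.9, H* ≈ 11.6, P* ≈ 5.15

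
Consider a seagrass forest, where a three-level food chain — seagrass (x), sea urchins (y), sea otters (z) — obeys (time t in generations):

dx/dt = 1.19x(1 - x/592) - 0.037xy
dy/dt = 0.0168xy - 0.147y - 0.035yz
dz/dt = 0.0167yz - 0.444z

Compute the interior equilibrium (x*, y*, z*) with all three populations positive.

x* ≈ 103, y* ≈ 26.6, z* ≈ 45.1

From dz/dt = 0: 0.0167y* = 0.444, so y* = 26.6.
From dx/dt = 0: 1.19(1 - x*/592) = 0.037·26.6, giving x* = 592·(1 - 0.827) = 103.
From dy/dt = 0: 0.0168·103 - 0.147 = 0.035z*, so z* = 1.58/0.035 = 45.1.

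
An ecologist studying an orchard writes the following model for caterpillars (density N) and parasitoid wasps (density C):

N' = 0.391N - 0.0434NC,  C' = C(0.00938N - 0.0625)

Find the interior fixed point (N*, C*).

Set dC/dt = 0 with C > 0: 0.00938N - 0.0625 = 0, so N* = 0.0625/0.00938 = 6.66.
Set dN/dt = 0 with N > 0: 0.391 - 0.0434C = 0, so C* = 0.391/0.0434 = 9.01.

N* ≈ 6.66, C* ≈ 9.01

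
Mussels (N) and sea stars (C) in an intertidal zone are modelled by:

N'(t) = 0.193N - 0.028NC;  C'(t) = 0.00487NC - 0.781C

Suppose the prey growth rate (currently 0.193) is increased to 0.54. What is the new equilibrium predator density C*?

C* ≈ 19.3

At the interior fixed point, setting dN/dt = 0 with N > 0 fixes C* = (prey growth rate)/(NC coefficient) — independent of the other coefficients.
With the change, C* = 0.54/0.028 = 19.3; it rises from 6.89.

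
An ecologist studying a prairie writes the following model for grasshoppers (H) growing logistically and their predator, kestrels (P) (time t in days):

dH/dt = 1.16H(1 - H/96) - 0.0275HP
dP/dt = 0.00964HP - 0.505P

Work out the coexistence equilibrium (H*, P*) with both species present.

H* ≈ 52.4, P* ≈ 19.2

From dP/dt = 0 with P > 0: 0.00964H* = 0.505, so H* = 52.4.
Substitute into dH/dt = 0: 1.16(1 - 52.4/96) = 0.0275P*.
The bracket is 0.454, giving P* = 0.527/0.0275 = 19.2.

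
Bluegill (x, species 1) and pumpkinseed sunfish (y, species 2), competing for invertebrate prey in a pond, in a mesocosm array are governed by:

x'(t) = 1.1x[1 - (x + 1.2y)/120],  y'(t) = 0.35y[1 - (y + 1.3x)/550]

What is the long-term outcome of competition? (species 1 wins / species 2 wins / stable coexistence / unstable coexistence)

species 2 excludes species 1

Compare the nullcline intercepts: K1/α12 = 120/1.2 = 100 < K2 = 550; K2/α21 = 550/1.3 = 423 > K1 = 120.
Since the inequalities point opposite ways, species 2 can invade but species 1 cannot.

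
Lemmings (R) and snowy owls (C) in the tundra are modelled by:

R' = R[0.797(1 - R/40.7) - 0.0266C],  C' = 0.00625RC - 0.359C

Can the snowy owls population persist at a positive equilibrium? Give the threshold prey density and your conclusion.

Threshold R = 57.4; K < 57.4, so no, the predator goes extinct.

The predator equation gives dC/dt > 0 only when R > 0.359/0.00625 = 57.4.
Without the predator, R → K = 40.7. Since 40.7 < 57.4, the predator cannot invade.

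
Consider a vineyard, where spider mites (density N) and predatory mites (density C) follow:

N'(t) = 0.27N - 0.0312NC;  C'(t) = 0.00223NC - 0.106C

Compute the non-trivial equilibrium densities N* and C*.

Set dC/dt = 0 with C > 0: 0.00223N - 0.106 = 0, so N* = 0.106/0.00223 = 47.5.
Set dN/dt = 0 with N > 0: 0.27 - 0.0312C = 0, so C* = 0.27/0.0312 = 8.65.

N* ≈ 47.5, C* ≈ 8.65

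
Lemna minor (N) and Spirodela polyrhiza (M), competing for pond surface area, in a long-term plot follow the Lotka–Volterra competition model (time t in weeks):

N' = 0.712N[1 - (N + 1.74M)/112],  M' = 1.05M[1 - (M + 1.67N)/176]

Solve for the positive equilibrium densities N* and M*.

N* ≈ 102, M* ≈ 5.79

Setting both brackets to zero gives the nullclines N + 1.74M = 112 and 1.67N + M = 176.
Substituting M = 176 - 1.67N into the first: N(1 - 1.74·1.67) = 112 - 1.74·176.
So N* = -194/-1.91 = 102, and then M* = 176 - 1.67·102 = 5.79.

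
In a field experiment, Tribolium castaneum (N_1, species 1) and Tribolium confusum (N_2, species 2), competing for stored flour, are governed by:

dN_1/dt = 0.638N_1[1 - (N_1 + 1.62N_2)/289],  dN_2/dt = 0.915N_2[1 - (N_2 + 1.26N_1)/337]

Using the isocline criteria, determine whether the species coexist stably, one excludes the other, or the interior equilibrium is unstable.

Compare the nullcline intercepts: K1/α12 = 289/1.62 = 178 < K2 = 337; K2/α21 = 337/1.26 = 267 < K1 = 289.
Since both are reversed, neither can invade when rare; the interior point is a saddle.

unstable coexistence (outcome depends on initial conditions)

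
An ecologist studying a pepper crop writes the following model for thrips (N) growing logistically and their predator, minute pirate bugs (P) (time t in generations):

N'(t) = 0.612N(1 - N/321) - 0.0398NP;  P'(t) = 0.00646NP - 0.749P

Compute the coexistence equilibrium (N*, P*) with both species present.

From dP/dt = 0 with P > 0: 0.00646N* = 0.749, so N* = 116.
Substitute into dN/dt = 0: 0.612(1 - 116/321) = 0.0398P*.
The bracket is 0.639, giving P* = 0.391/0.0398 = 9.82.

N* ≈ 116, P* ≈ 9.82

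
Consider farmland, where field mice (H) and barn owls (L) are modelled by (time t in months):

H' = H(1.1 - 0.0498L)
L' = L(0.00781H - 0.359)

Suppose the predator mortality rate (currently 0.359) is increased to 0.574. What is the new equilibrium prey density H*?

At the interior fixed point, setting dL/dt = 0 with L > 0 fixes H* = (predator death rate)/(HL coefficient) — independent of the other coefficients.
With the change, H* = 0.574/0.00781 = 73.5; it rises from 46.

H* ≈ 73.5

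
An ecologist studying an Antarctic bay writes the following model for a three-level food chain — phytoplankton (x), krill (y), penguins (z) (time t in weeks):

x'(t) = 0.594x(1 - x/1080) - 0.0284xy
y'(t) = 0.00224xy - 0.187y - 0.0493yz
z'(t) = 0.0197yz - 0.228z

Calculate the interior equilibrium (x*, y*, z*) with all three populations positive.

From dz/dt = 0: 0.0197y* = 0.228, so y* = 11.6.
From dx/dt = 0: 0.594(1 - x*/1080) = 0.0284·11.6, giving x* = 1080·(1 - 0.553) = 482.
From dy/dt = 0: 0.00224·482 - 0.187 = 0.0493z*, so z* = 0.894/0.0493 = 18.1.

x* ≈ 482, y* ≈ 11.6, z* ≈ 18.1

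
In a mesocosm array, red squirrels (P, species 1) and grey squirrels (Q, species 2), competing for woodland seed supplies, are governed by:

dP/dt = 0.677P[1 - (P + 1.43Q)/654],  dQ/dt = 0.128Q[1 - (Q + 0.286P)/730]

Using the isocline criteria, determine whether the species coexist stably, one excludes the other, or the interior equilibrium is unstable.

Compare the nullcline intercepts: K1/α12 = 654/1.43 = 457 < K2 = 730; K2/α21 = 730/0.286 = 2550 > K1 = 654.
Since the inequalities point opposite ways, species 2 can invade but species 1 cannot.

species 2 excludes species 1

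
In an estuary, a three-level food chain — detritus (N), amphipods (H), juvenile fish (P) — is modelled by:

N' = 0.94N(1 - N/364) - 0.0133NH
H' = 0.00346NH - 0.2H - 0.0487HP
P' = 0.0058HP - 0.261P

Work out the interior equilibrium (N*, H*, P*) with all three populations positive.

From dP/dt = 0: 0.0058H* = 0.261, so H* = 45.
From dN/dt = 0: 0.94(1 - N*/364) = 0.0133·45, giving N* = 364·(1 - 0.637) = 132.
From dH/dt = 0: 0.00346·132 - 0.2 = 0.0487P*, so P* = 0.258/0.0487 = 5.29.

N* ≈ 132, H* ≈ 45, P* ≈ 5.29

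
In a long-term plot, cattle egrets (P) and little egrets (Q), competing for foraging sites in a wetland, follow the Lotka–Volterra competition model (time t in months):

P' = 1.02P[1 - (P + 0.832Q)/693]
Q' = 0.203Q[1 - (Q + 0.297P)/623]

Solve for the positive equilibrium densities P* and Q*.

P* ≈ 232, Q* ≈ 554

Setting both brackets to zero gives the nullclines P + 0.832Q = 693 and 0.297P + Q = 623.
Substituting Q = 623 - 0.297P into the first: P(1 - 0.832·0.297) = 693 - 0.832·623.
So P* = 175/0.753 = 232, and then Q* = 623 - 0.297·232 = 554.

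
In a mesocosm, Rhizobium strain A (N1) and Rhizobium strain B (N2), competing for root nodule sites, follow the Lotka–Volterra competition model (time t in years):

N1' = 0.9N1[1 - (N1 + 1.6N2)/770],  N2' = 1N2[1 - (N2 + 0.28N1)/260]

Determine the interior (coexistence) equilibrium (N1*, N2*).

N1* ≈ 641, N2* ≈ 80.4

Setting both brackets to zero gives the nullclines N1 + 1.6N2 = 770 and 0.28N1 + N2 = 260.
Substituting N2 = 260 - 0.28N1 into the first: N1(1 - 1.6·0.28) = 770 - 1.6·260.
So N1* = 354/0.552 = 641, and then N2* = 260 - 0.28·641 = 80.4.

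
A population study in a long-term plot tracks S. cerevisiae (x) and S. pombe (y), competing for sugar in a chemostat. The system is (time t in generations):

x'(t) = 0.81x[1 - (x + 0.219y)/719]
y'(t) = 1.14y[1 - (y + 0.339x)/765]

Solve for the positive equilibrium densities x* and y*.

Setting both brackets to zero gives the nullclines x + 0.219y = 719 and 0.339x + y = 765.
Substituting y = 765 - 0.339x into the first: x(1 - 0.219·0.339) = 719 - 0.219·765.
So x* = 551/0.926 = 596, and then y* = 765 - 0.339·596 = 563.

x* ≈ 596, y* ≈ 563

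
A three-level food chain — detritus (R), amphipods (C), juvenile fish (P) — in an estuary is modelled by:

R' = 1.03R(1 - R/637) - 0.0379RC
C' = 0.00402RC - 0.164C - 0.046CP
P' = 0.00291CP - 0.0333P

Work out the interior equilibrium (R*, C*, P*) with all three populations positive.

From dP/dt = 0: 0.00291C* = 0.0333, so C* = 11.4.
From dR/dt = 0: 1.03(1 - R*/637) = 0.0379·11.4, giving R* = 637·(1 - 0.421) = 369.
From dC/dt = 0: 0.00402·369 - 0.164 = 0.046P*, so P* = 1.32/0.046 = 28.7.

R* ≈ 369, C* ≈ 11.4, P* ≈ 28.7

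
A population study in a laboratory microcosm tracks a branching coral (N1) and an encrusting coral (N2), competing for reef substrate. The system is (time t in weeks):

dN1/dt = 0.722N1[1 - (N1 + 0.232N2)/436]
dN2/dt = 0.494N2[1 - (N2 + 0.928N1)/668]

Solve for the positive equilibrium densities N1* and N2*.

Setting both brackets to zero gives the nullclines N1 + 0.232N2 = 436 and 0.928N1 + N2 = 668.
Substituting N2 = 668 - 0.928N1 into the first: N1(1 - 0.232·0.928) = 436 - 0.232·668.
So N1* = 281/0.785 = 358, and then N2* = 668 - 0.928·358 = 336.

N1* ≈ 358, N2* ≈ 336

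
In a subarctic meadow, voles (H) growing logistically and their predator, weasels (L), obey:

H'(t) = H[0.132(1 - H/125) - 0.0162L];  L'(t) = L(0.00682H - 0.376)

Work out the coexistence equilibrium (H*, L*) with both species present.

H* ≈ 55.1, L* ≈ 4.55

From dL/dt = 0 with L > 0: 0.00682H* = 0.376, so H* = 55.1.
Substitute into dH/dt = 0: 0.132(1 - 55.1/125) = 0.0162L*.
The bracket is 0.559, giving L* = 0.0738/0.0162 = 4.55.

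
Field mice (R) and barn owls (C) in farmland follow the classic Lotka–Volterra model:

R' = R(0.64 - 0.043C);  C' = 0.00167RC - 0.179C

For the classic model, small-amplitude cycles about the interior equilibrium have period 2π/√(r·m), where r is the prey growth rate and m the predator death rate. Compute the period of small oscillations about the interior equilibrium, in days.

Here r = 0.64 and m = 0.179, so r·m = 0.115.
ω = √0.115 = 0.338 per day, hence T = 2π/ω ≈ 18.6 days.

T ≈ 18.6 days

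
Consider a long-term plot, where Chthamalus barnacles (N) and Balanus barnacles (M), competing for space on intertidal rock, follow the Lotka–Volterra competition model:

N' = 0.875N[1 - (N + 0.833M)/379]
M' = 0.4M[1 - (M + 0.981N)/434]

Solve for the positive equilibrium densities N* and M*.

N* ≈ 95.6, M* ≈ 340

Setting both brackets to zero gives the nullclines N + 0.833M = 379 and 0.981N + M = 434.
Substituting M = 434 - 0.981N into the first: N(1 - 0.833·0.981) = 379 - 0.833·434.
So N* = 17.5/0.183 = 95.6, and then M* = 434 - 0.981·95.6 = 340.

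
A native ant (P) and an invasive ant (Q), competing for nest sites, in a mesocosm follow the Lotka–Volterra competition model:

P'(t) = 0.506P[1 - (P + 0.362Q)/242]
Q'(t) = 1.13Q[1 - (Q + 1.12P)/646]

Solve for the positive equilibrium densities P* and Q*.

P* ≈ 13.7, Q* ≈ 631

Setting both brackets to zero gives the nullclines P + 0.362Q = 242 and 1.12P + Q = 646.
Substituting Q = 646 - 1.12P into the first: P(1 - 0.362·1.12) = 242 - 0.362·646.
So P* = 8.15/0.595 = 13.7, and then Q* = 646 - 1.12·13.7 = 631.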